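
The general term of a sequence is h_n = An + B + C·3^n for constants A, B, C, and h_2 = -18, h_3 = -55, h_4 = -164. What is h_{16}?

-86093456

At n = 2, 3, 4: 2A + B + 9C = -18; 3A + B + 27C = -55; 4A + B + 81C = -164.
Subtracting the first from the second: A + 18C = -37.
Subtracting the second from the third: A + 54C = -109.
Solving: C = -2, A = -1, then B = 2.
So h_n = -1·n + 2 + (-2)·3^n; at n=16 this is -86093456.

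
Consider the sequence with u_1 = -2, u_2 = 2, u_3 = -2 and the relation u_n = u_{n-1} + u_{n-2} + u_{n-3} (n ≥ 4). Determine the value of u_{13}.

-386

u_4 = -2; u_5 = -2; u_6 = -6; u_7 = -10; u_8 = -18; u_9 = -34; u_{10} = -62; u_{11} = -114; u_{12} = -210; u_{13} = -386.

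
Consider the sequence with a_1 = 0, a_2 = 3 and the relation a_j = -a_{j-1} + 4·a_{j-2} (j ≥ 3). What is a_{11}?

-8787

Applying the relation repeatedly:
a_3 = -3;  a_4 = 15;  a_5 = -27;  a_6 = 87;  a_7 = -195;  a_8 = 543;  a_9 = -1323;  a_{10} = 3495;  a_{11} = -8787.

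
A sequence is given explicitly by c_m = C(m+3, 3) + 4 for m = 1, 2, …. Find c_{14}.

C(17, 3) = 680, so c_{14} = 684.

684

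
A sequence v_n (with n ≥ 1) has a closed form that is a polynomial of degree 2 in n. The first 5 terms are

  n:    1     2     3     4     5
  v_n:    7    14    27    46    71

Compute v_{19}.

1051

1st diffs: 7, 13, 19, 25.
2nd diffs: 6, 6, 6 (constant).
Newton forward-difference form: v_n = 7 + 7·C(n-1,1) + 6·C(n-1,2).
At n = 19: n-1 = 18, so v_{19} = 7 + 126 + 918 = 1051.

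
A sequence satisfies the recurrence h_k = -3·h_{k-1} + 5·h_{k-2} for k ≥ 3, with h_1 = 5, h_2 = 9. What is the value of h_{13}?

h_3 = -2, h_4 = 51, h_5 = -163, …, h_{10} = 225759, h_{11} = -946367, h_{12} = 3967896, h_{13} = -16635523.

-16635523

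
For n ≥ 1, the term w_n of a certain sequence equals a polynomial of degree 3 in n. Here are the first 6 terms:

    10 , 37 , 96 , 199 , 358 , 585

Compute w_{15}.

1st diffs: 27, 59, 103, 159, 227.
2nd diffs: 32, 44, 56, 68.
3rd diffs: 12, 12, 12 (constant).
So w_n = 2n^3 + 4n^2 + n + 3.
Evaluating at n = 15 gives w_{15} = 7668.

7668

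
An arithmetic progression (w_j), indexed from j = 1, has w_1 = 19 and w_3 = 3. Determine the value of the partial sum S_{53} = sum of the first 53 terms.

-10017

Common difference d = (3 - 19) / (3 - 1) = -8.
w_j = 19 + (j - 1)·(-8).
w_{53} = -397; S = 53·(19 + (-397))/2 = -10017.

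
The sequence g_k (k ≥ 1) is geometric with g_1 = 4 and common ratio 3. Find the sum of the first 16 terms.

86093440

g_k = 4·3^(k-1).
S = 4·(3^16 - 1)/(3 - 1) = 4·(43046721 - 1)/(2) = 86093440.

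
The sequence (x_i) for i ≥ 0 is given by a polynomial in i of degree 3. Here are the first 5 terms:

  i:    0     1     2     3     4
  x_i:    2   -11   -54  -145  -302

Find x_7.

1st diffs: -13, -43, -91, -157.
2nd diffs: -30, -48, -66.
3rd diffs: -18, -18 (constant).
So x_i = -3i^3 - 6i^2 - 4i + 2.
Evaluating at i = 7 gives x_7 = -1349.

-1349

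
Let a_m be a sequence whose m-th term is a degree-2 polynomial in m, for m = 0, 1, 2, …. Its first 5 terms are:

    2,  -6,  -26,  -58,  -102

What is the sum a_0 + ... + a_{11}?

-3144

1st diffs: -8, -20, -32, -44.
2nd diffs: -12, -12, -12 (constant).
So a_m = -6m^2 - 2m + 2.
Continuing: …, -158, -226, -306, -398, …, a_{11} = -746.
Summing m = 0..11 (12 terms) gives -3144.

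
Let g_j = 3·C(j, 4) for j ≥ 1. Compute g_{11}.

C(11, 4) = 330, so g_{11} = 990.

990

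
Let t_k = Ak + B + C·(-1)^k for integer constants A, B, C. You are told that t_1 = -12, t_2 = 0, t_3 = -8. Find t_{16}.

The three given values yield: A + B - C = -12; 2A + B + C = 0; 3A + B - C = -8.
Subtracting the first from the second: A + 2C = 12.
Subtracting the second from the third: A - 2C = -8.
Solving: C = 5, A = 2, then B = -9.
Therefore t_{16} = 32 + (-9) + 5·1 = 28.

28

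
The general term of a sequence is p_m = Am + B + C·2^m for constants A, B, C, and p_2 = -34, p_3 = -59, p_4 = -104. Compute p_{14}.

-81994

Write the equations: 2A + B + 4C = -34; 3A + B + 8C = -59; 4A + B + 16C = -104.
Subtracting the first from the second: A + 4C = -25.
Subtracting the second from the third: A + 8C = -45.
Solving: C = -5, A = -5, then B = -4.
So p_m = -5·m + (-4) + (-5)·2^m; at m=14 this is -81994.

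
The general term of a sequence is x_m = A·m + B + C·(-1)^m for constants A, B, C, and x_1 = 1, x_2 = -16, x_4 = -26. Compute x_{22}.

Write the equations: A + B - C = 1; 2A + B + C = -16; 4A + B + C = -26.
Subtracting the first from the second: A + 2C = -17.
Subtracting the second from the third: 2A = -10.
Solving: C = -6, A = -5, then B = 0.
So x_m = -5·m + 0 + (-6)·(-1)^m; at m=22 this is -116.

-116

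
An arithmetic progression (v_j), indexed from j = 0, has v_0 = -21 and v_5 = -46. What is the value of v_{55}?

Common difference d = (-46 - (-21)) / (5 - 0) = -5.
v_j = -21 + (j - 0)·(-5).
v_{55} = -21 + 55·(-5) = -296.

-296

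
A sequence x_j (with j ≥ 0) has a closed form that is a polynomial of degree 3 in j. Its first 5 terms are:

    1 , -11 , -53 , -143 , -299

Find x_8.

1st diffs: -12, -42, -90, -156.
2nd diffs: -30, -48, -66.
3rd diffs: -18, -18 (constant).
Newton forward-difference form: x_j = 1 + (-12)·C(j,1) + (-30)·C(j,2) + (-18)·C(j,3).
At j = 8: j = 8, so x_8 = 1 - 96 - 840 - 1008 = -1943.

-1943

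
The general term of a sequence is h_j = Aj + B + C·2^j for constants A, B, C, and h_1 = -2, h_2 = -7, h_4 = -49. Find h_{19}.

Write the equations: A + B + 2C = -2; 2A + B + 4C = -7; 4A + B + 16C = -49.
Subtracting the first from the second: A + 2C = -5.
Subtracting the second from the third: 2A + 12C = -42.
Solving: C = -4, A = 3, then B = 3.
Hence h_{19} = 3·19 + 3 + (-4)·524288 = -2097092.

-2097092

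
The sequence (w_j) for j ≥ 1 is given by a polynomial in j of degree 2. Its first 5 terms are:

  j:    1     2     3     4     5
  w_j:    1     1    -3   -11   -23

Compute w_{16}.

-419

1st diffs: 0, -4, -8, -12.
2nd diffs: -4, -4, -4 (constant).
Newton forward-difference form: w_j = 1 + (-4)·C(j-1,2).
At j = 16: j-1 = 15, so w_{16} = 1 - 420 = -419.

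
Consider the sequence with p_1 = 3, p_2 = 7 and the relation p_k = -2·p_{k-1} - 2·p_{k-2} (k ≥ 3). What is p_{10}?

Step forward from the initial values:
p_3 = -20  p_4 = 26  p_5 = -12  p_6 = -28  p_7 = 80  p_8 = -104  p_9 = 48  p_{10} = 112.

112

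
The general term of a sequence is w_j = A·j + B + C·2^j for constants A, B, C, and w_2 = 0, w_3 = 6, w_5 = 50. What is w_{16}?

Write the equations: 2A + B + 4C = 0; 3A + B + 8C = 6; 5A + B + 32C = 50.
Subtracting the first from the second: A + 4C = 6.
Subtracting the second from the third: 2A + 24C = 44.
Solving: C = 2, A = -2, then B = -4.
Therefore w_{16} = -32 + (-4) + 2·65536 = 131036.

131036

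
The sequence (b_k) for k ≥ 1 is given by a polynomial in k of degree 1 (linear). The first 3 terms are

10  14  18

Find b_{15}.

66

1st diffs: 4, 4 (constant).
So b_k = 4k + 6.
Evaluating at k = 15 gives b_{15} = 66.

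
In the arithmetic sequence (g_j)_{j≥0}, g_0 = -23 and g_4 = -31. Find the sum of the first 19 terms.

Common difference d = (-31 - (-23)) / (4 - 0) = -2.
g_j = -23 + (j - 0)·(-2).
g_{18} = -59; S = 19·(-23 + (-59))/2 = -779.

-779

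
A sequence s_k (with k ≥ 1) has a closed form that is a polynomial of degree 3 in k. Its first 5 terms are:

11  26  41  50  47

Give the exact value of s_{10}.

1st diffs: 15, 15, 9, -3.
2nd diffs: 0, -6, -12.
3rd diffs: -6, -6 (constant).
So s_k = -k^3 + 6k^2 + 4k + 2.
Evaluating at k = 10 gives s_{10} = -358.

-358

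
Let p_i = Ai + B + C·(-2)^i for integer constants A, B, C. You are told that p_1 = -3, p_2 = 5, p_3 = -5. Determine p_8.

The three given values yield: A + B - 2C = -3; 2A + B + 4C = 5; 3A + B - 8C = -5.
Subtracting the first from the second: A + 6C = 8.
Subtracting the second from the third: A - 12C = -10.
Solving: C = 1, A = 2, then B = -3.
Therefore p_8 = 16 + (-3) + 1·256 = 269.

269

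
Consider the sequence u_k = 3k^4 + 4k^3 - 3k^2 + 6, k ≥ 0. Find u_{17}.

269354

u_{17} = 3·17^4 + 4·17^3 - 3·17^2 + 6 = 269354.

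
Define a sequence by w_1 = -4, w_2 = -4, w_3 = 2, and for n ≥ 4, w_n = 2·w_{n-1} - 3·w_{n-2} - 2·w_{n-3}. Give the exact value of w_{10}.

632

Applying the relation repeatedly:
w_4 = 24  w_5 = 50  w_6 = 24  w_7 = -150  w_8 = -472  w_9 = -542  w_{10} = 632.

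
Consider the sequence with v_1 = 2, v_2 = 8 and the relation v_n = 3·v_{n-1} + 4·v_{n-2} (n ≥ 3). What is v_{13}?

33554432

v_3 = 32; v_4 = 128; v_5 = 512; …; v_{10} = 524288; v_{11} = 2097152; v_{12} = 8388608; v_{13} = 33554432.
(Characteristic roots are 4 and -1.)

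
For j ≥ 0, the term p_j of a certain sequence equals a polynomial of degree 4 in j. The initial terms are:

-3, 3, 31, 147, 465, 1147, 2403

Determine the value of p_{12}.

39801

1st diffs: 6, 28, 116, 318, 682, 1256.
2nd diffs: 22, 88, 202, 364, 574.
3rd diffs: 66, 114, 162, 210.
4th diffs: 48, 48, 48 (constant).
Newton forward-difference form: p_j = -3 + 6·C(j,1) + 22·C(j,2) + 66·C(j,3) + 48·C(j,4).
At j = 12: j = 12, so p_{12} = -3 + 72 + 1452 + 14520 + 23760 = 39801.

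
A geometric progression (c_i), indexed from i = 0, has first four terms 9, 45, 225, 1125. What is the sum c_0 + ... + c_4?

7029

Common ratio r = 5.
c_i = 9·5^(i-0).
S = 9·(5^5 - 1)/(5 - 1) = 9·(3125 - 1)/(4) = 7029.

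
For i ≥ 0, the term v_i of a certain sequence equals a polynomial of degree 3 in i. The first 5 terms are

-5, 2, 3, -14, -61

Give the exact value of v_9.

1st diffs: 7, 1, -17, -47.
2nd diffs: -6, -18, -30.
3rd diffs: -12, -12 (constant).
Newton forward-difference form: v_i = -5 + 7·C(i,1) + (-6)·C(i,2) + (-12)·C(i,3).
At i = 9: i = 9, so v_9 = -5 + 63 - 216 - 1008 = -1166.

-1166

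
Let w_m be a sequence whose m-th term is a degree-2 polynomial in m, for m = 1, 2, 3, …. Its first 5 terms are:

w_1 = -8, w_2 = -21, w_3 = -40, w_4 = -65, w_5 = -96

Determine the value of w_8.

1st diffs: -13, -19, -25, -31.
2nd diffs: -6, -6, -6 (constant).
Newton forward-difference form: w_m = -8 + (-13)·C(m-1,1) + (-6)·C(m-1,2).
At m = 8: m-1 = 7, so w_8 = -8 - 91 - 126 = -225.

-225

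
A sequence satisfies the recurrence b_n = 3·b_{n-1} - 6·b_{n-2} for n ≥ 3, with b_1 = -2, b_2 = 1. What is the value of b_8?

b_3 = 15; b_4 = 39; b_5 = 27; b_6 = -153; b_7 = -621; b_8 = -945.

-945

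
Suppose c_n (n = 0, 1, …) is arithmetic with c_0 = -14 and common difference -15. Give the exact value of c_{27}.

c_n = -14 + (n - 0)·(-15).
c_{27} = -14 + 27·(-15) = -419.

-419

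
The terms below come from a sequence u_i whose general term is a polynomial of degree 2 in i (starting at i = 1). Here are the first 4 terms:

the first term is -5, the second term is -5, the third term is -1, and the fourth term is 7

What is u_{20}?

1st diffs: 0, 4, 8.
2nd diffs: 4, 4 (constant).
Newton forward-difference form: u_i = -5 + 4·C(i-1,2).
At i = 20: i-1 = 19, so u_{20} = -5 + 684 = 679.

679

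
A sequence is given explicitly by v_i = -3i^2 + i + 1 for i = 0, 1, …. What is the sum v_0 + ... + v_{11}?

Over i = 0..11: Σi = 66, Σi² = 506.
Total = (-3)·506 + (1)·66 + (1)·12 = -1440.

-1440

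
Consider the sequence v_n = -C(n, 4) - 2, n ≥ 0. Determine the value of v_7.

-37

C(7, 4) = 35, so v_7 = -37.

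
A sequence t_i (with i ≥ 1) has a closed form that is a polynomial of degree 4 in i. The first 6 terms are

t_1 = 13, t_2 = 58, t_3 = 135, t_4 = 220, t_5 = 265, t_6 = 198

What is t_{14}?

-20930

1st diffs: 45, 77, 85, 45, -67.
2nd diffs: 32, 8, -40, -112.
3rd diffs: -24, -48, -72.
4th diffs: -24, -24 (constant).
Newton forward-difference form: t_i = 13 + 45·C(i-1,1) + 32·C(i-1,2) + (-24)·C(i-1,3) + (-24)·C(i-1,4).
At i = 14: i-1 = 13, so t_{14} = 13 + 585 + 2496 - 6864 - 17160 = -20930.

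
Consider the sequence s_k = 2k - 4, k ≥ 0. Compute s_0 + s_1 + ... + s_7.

Over k = 0..7: Σk = 28.
Total = (2)·28 + (-4)·8 = 24.

24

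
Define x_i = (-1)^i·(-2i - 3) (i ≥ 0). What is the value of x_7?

17

(-1)^7 = -1; -2i - 3 at i=7 is -17; so x_7 = 17.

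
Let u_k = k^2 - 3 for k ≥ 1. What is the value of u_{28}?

u_{28} = 1·28^2 - 3 = 781.

781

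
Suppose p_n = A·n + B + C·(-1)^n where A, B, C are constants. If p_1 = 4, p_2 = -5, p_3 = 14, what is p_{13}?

At n = 1, 2, 3: A + B - C = 4; 2A + B + C = -5; 3A + B - C = 14.
Subtracting the first from the second: A + 2C = -9.
Subtracting the second from the third: A - 2C = 19.
Solving: C = -7, A = 5, then B = -8.
Hence p_{13} = 5·13 + (-8) + (-7)·(-1) = 64.

64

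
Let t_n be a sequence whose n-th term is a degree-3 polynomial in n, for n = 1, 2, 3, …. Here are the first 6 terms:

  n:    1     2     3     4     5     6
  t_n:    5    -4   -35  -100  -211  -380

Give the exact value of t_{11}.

1st diffs: -9, -31, -65, -111, -169.
2nd diffs: -22, -34, -46, -58.
3rd diffs: -12, -12, -12 (constant).
Newton forward-difference form: t_n = 5 + (-9)·C(n-1,1) + (-22)·C(n-1,2) + (-12)·C(n-1,3).
At n = 11: n-1 = 10, so t_{11} = 5 - 90 - 990 - 1440 = -2515.

-2515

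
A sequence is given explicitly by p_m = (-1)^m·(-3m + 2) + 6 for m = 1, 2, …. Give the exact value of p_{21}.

67

(-1)^21 = -1; -3m + 2 at m=21 is -61; so p_{21} = 67.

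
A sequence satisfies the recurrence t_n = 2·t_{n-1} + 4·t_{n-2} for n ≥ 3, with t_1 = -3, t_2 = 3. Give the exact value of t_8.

-576

t_3 = -6; t_4 = 0; t_5 = -24; t_6 = -48; t_7 = -192; t_8 = -576.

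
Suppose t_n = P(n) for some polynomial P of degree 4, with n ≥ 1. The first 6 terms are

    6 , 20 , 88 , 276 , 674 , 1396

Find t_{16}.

68676

1st diffs: 14, 68, 188, 398, 722.
2nd diffs: 54, 120, 210, 324.
3rd diffs: 66, 90, 114.
4th diffs: 24, 24 (constant).
Newton forward-difference form: t_n = 6 + 14·C(n-1,1) + 54·C(n-1,2) + 66·C(n-1,3) + 24·C(n-1,4).
At n = 16: n-1 = 15, so t_{16} = 6 + 210 + 5670 + 30030 + 32760 = 68676.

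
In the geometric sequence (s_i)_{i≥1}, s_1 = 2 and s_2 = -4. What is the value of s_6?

Common ratio r = -2.
s_i = 2·(-2)^(i-1).
s_6 = 2·(-2)^5 = -64.

-64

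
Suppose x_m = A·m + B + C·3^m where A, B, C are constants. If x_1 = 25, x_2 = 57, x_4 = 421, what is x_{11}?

885765

Plug in m = 1, 2, 4: A + B + 3C = 25; 2A + B + 9C = 57; 4A + B + 81C = 421.
Subtracting the first from the second: A + 6C = 32.
Subtracting the second from the third: 2A + 72C = 364.
Solving: C = 5, A = 2, then B = 8.
Hence x_{11} = 2·11 + 8 + 5·177147 = 885765.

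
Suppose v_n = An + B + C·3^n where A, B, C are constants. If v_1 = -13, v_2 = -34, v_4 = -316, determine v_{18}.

Write the equations: A + B + 3C = -13; 2A + B + 9C = -34; 4A + B + 81C = -316.
Subtracting the first from the second: A + 6C = -21.
Subtracting the second from the third: 2A + 72C = -282.
Solving: C = -4, A = 3, then B = -4.
So v_n = 3·n + (-4) + (-4)·3^n; at n=18 this is -1549681906.

-1549681906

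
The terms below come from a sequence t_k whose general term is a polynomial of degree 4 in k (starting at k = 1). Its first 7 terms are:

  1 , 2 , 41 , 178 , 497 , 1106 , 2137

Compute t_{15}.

49337

1st diffs: 1, 39, 137, 319, 609, 1031.
2nd diffs: 38, 98, 182, 290, 422.
3rd diffs: 60, 84, 108, 132.
4th diffs: 24, 24, 24 (constant).
Newton forward-difference form: t_k = 1 + 1·C(k-1,1) + 38·C(k-1,2) + 60·C(k-1,3) + 24·C(k-1,4).
At k = 15: k-1 = 14, so t_{15} = 1 + 14 + 3458 + 21840 + 24024 = 49337.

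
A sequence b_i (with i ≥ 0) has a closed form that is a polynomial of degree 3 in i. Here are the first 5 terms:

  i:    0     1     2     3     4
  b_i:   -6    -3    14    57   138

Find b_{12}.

1st diffs: 3, 17, 43, 81.
2nd diffs: 14, 26, 38.
3rd diffs: 12, 12 (constant).
So b_i = 2i^3 + i^2 - 6.
Evaluating at i = 12 gives b_{12} = 3594.

3594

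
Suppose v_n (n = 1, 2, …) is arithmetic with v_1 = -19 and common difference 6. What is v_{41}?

221

v_n = -19 + (n - 1)·6.
v_{41} = -19 + 40·6 = 221.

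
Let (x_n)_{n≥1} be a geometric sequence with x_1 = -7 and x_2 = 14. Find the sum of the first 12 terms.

Common ratio r = -2.
x_n = (-7)·(-2)^(n-1).
S = (-7)·((-2)^12 - 1)/(-2 - 1) = (-7)·(4096 - 1)/(-3) = 9555.

9555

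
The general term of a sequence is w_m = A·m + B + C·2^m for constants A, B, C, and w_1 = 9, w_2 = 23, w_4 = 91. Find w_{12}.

20523

Plug in m = 1, 2, 4: A + B + 2C = 9; 2A + B + 4C = 23; 4A + B + 16C = 91.
Subtracting the first from the second: A + 2C = 14.
Subtracting the second from the third: 2A + 12C = 68.
Solving: C = 5, A = 4, then B = -5.
Therefore w_{12} = 48 + (-5) + 5·4096 = 20523.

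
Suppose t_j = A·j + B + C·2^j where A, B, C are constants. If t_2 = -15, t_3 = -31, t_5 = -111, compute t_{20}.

-3145803

Write the equations: 2A + B + 4C = -15; 3A + B + 8C = -31; 5A + B + 32C = -111.
Subtracting the first from the second: A + 4C = -16.
Subtracting the second from the third: 2A + 24C = -80.
Solving: C = -3, A = -4, then B = 5.
So t_j = -4·j + 5 + (-3)·2^j; at j=20 this is -3145803.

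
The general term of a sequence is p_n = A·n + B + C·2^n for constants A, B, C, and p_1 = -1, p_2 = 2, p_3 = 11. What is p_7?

At n = 1, 2, 3: A + B + 2C = -1; 2A + B + 4C = 2; 3A + B + 8C = 11.
Subtracting the first from the second: A + 2C = 3.
Subtracting the second from the third: A + 4C = 9.
Solving: C = 3, A = -3, then B = -4.
So p_n = -3·n + (-4) + 3·2^n; at n=7 this is 359.

359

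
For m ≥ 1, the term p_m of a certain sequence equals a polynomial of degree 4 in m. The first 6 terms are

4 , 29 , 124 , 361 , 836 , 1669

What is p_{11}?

17084

1st diffs: 25, 95, 237, 475, 833.
2nd diffs: 70, 142, 238, 358.
3rd diffs: 72, 96, 120.
4th diffs: 24, 24 (constant).
Newton forward-difference form: p_m = 4 + 25·C(m-1,1) + 70·C(m-1,2) + 72·C(m-1,3) + 24·C(m-1,4).
At m = 11: m-1 = 10, so p_{11} = 4 + 250 + 3150 + 8640 + 5040 = 17084.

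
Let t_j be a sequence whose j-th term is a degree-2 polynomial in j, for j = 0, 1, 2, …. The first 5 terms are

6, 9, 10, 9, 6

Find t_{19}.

-279

1st diffs: 3, 1, -1, -3.
2nd diffs: -2, -2, -2 (constant).
So t_j = -j^2 + 4j + 6.
Evaluating at j = 19 gives t_{19} = -279.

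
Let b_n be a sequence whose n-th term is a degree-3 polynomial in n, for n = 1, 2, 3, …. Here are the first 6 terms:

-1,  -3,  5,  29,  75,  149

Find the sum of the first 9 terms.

1st diffs: -2, 8, 24, 46, 74.
2nd diffs: 10, 16, 22, 28.
3rd diffs: 6, 6, 6 (constant).
So b_n = n^3 - n^2 - 6n + 5.
Continuing: 257, 405, 599.
Summing n = 1..9 (9 terms) gives 1515.

1515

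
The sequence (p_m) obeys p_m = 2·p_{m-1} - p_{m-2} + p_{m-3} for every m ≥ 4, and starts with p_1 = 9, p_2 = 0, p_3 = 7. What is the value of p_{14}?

5640

p_4 = 23;  p_5 = 39;  p_6 = 62;  …;  p_{11} = 1043;  p_{12} = 1831;  p_{13} = 3214;  p_{14} = 5640.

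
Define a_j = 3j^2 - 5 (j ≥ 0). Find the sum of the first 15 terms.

Over j = 0..14: Σj = 105, Σj² = 1015.
Total = (3)·1015 + (-5)·15 = 2970.

2970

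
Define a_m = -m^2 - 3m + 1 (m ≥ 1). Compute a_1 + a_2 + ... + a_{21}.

Over m = 1..21: Σm = 231, Σm² = 3311.
Total = (-1)·3311 + (-3)·231 + (1)·21 = -3983.

-3983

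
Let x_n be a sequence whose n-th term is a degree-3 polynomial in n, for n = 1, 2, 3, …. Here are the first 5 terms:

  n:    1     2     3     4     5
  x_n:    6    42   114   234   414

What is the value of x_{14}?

6714

1st diffs: 36, 72, 120, 180.
2nd diffs: 36, 48, 60.
3rd diffs: 12, 12 (constant).
So x_n = 2n^3 + 6n^2 + 4n - 6.
Evaluating at n = 14 gives x_{14} = 6714.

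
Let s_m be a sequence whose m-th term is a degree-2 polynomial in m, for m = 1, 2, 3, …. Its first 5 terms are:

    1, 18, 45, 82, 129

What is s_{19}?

1st diffs: 17, 27, 37, 47.
2nd diffs: 10, 10, 10 (constant).
So s_m = 5m^2 + 2m - 6.
Evaluating at m = 19 gives s_{19} = 1837.

1837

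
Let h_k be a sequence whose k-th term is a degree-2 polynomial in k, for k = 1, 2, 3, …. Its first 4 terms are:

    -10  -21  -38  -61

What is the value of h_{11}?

-390

1st diffs: -11, -17, -23.
2nd diffs: -6, -6 (constant).
So h_k = -3k^2 - 2k - 5.
Evaluating at k = 11 gives h_{11} = -390.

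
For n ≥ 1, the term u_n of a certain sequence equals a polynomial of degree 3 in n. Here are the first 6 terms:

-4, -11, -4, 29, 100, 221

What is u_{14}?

1st diffs: -7, 7, 33, 71, 121.
2nd diffs: 14, 26, 38, 50.
3rd diffs: 12, 12, 12 (constant).
Newton forward-difference form: u_n = -4 + (-7)·C(n-1,1) + 14·C(n-1,2) + 12·C(n-1,3).
At n = 14: n-1 = 13, so u_{14} = -4 - 91 + 1092 + 3432 = 4429.

4429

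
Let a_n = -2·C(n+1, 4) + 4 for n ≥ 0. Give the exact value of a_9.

-416

C(10, 4) = 210, so a_9 = -416.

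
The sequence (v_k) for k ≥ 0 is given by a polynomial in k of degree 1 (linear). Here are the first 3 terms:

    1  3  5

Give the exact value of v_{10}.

1st diffs: 2, 2 (constant).
So v_k = 2k + 1.
Evaluating at k = 10 gives v_{10} = 21.

21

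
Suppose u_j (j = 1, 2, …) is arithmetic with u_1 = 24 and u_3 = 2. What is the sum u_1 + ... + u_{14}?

-665

Common difference d = (2 - 24) / (3 - 1) = -11.
u_j = 24 + (j - 1)·(-11).
u_{14} = -119; S = 14·(24 + (-119))/2 = -665.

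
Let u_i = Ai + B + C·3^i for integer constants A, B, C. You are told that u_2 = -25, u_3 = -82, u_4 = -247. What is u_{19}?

-3486784450

At i = 2, 3, 4: 2A + B + 9C = -25; 3A + B + 27C = -82; 4A + B + 81C = -247.
Subtracting the first from the second: A + 18C = -57.
Subtracting the second from the third: A + 54C = -165.
Solving: C = -3, A = -3, then B = 8.
Therefore u_{19} = -57 + 8 + (-3)·1162261467 = -3486784450.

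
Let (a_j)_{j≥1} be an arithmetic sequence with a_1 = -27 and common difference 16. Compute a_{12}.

a_j = -27 + (j - 1)·16.
a_{12} = -27 + 11·16 = 149.

149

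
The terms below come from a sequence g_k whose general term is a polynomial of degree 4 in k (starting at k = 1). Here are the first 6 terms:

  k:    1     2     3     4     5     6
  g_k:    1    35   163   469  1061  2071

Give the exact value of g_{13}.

1st diffs: 34, 128, 306, 592, 1010.
2nd diffs: 94, 178, 286, 418.
3rd diffs: 84, 108, 132.
4th diffs: 24, 24 (constant).
Newton forward-difference form: g_k = 1 + 34·C(k-1,1) + 94·C(k-1,2) + 84·C(k-1,3) + 24·C(k-1,4).
At k = 13: k-1 = 12, so g_{13} = 1 + 408 + 6204 + 18480 + 11880 = 36973.

36973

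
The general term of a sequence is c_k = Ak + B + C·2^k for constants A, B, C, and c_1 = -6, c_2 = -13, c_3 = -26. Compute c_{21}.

-6291476

The three given values yield: A + B + 2C = -6; 2A + B + 4C = -13; 3A + B + 8C = -26.
Subtracting the first from the second: A + 2C = -7.
Subtracting the second from the third: A + 4C = -13.
Solving: C = -3, A = -1, then B = 1.
Hence c_{21} = -1·21 + 1 + (-3)·2097152 = -6291476.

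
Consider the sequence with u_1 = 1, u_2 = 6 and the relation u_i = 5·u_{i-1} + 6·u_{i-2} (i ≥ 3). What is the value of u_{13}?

Iterate the recurrence:
u_3 = 36, u_4 = 216, u_5 = 1296, …, u_{10} = 10077696, u_{11} = 60466176, u_{12} = 362797056, u_{13} = 2176782336.
(Characteristic roots are 6 and -1.)

2176782336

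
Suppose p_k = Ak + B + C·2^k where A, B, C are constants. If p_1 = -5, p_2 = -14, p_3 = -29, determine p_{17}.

-393263

Plug in k = 1, 2, 3: A + B + 2C = -5; 2A + B + 4C = -14; 3A + B + 8C = -29.
Subtracting the first from the second: A + 2C = -9.
Subtracting the second from the third: A + 4C = -15.
Solving: C = -3, A = -3, then B = 4.
So p_k = -3·k + 4 + (-3)·2^k; at k=17 this is -393263.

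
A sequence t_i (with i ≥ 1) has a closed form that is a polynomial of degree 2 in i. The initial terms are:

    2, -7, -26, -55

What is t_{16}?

1st diffs: -9, -19, -29.
2nd diffs: -10, -10 (constant).
Newton forward-difference form: t_i = 2 + (-9)·C(i-1,1) + (-10)·C(i-1,2).
At i = 16: i-1 = 15, so t_{16} = 2 - 135 - 1050 = -1183.

-1183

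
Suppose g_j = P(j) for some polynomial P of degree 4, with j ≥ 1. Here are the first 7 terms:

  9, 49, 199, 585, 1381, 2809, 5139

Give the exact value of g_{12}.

1st diffs: 40, 150, 386, 796, 1428, 2330.
2nd diffs: 110, 236, 410, 632, 902.
3rd diffs: 126, 174, 222, 270.
4th diffs: 48, 48, 48 (constant).
Newton forward-difference form: g_j = 9 + 40·C(j-1,1) + 110·C(j-1,2) + 126·C(j-1,3) + 48·C(j-1,4).
At j = 12: j-1 = 11, so g_{12} = 9 + 440 + 6050 + 20790 + 15840 = 43129.

43129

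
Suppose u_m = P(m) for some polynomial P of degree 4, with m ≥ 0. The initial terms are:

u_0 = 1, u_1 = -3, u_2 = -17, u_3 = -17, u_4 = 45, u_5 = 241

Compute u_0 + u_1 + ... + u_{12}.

44889

1st diffs: -4, -14, 0, 62, 196.
2nd diffs: -10, 14, 62, 134.
3rd diffs: 24, 48, 72.
4th diffs: 24, 24 (constant).
So u_m = m^4 - 2m^3 - 6m^2 + 3m + 1.
Continuing: …, 667, 1443, 2713, 4645, …, u_{12} = 16453.
Summing m = 0..12 (13 terms) gives 44889.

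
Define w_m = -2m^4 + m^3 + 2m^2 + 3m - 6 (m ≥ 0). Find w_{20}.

-311146

w_{20} = -2·20^4 + 1·20^3 + 2·20^2 + 3·20 - 6 = -311146.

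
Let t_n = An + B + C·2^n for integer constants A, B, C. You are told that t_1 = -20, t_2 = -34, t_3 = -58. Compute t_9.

-2602

The three given values yield: A + B + 2C = -20; 2A + B + 4C = -34; 3A + B + 8C = -58.
Subtracting the first from the second: A + 2C = -14.
Subtracting the second from the third: A + 4C = -24.
Solving: C = -5, A = -4, then B = -6.
Hence t_9 = -4·9 + (-6) + (-5)·512 = -2602.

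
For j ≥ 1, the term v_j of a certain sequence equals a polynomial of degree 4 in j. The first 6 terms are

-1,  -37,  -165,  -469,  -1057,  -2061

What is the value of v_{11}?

-19621

1st diffs: -36, -128, -304, -588, -1004.
2nd diffs: -92, -176, -284, -416.
3rd diffs: -84, -108, -132.
4th diffs: -24, -24 (constant).
Newton forward-difference form: v_j = -1 + (-36)·C(j-1,1) + (-92)·C(j-1,2) + (-84)·C(j-1,3) + (-24)·C(j-1,4).
At j = 11: j-1 = 10, so v_{11} = -1 - 360 - 4140 - 10080 - 5040 = -19621.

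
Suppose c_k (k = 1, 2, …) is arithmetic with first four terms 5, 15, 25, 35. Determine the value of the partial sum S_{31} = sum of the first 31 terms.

4805

Common difference d = 10.
c_k = 5 + (k - 1)·10.
c_{31} = 305; S = 31·(5 + 305)/2 = 4805.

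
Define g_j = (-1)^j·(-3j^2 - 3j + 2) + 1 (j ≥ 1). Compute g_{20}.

(-1)^20 = 1; -3j^2 - 3j + 2 at j=20 is -1258; so g_{20} = -1257.

-1257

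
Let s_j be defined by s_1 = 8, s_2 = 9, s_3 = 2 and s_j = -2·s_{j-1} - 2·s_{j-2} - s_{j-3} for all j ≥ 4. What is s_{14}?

9

Iterate the recurrence:
s_4 = -30  s_5 = 47  s_6 = -36  …  s_{11} = 47  s_{12} = -36  s_{13} = 8  s_{14} = 9.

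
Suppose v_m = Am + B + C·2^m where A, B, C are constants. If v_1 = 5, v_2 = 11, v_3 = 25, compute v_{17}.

524253

Write the equations: A + B + 2C = 5; 2A + B + 4C = 11; 3A + B + 8C = 25.
Subtracting the first from the second: A + 2C = 6.
Subtracting the second from the third: A + 4C = 14.
Solving: C = 4, A = -2, then B = -1.
So v_m = -2·m + (-1) + 4·2^m; at m=17 this is 524253.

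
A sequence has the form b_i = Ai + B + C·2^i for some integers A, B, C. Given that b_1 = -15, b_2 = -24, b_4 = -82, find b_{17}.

-655349

Plug in i = 1, 2, 4: A + B + 2C = -15; 2A + B + 4C = -24; 4A + B + 16C = -82.
Subtracting the first from the second: A + 2C = -9.
Subtracting the second from the third: 2A + 12C = -58.
Solving: C = -5, A = 1, then B = -6.
Hence b_{17} = 1·17 + (-6) + (-5)·131072 = -655349.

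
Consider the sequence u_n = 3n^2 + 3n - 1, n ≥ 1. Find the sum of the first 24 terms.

Over n = 1..24: Σn = 300, Σn² = 4900.
Total = (3)·4900 + (3)·300 + (-1)·24 = 15576.

15576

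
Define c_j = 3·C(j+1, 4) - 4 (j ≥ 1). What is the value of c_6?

C(7, 4) = 35, so c_6 = 101.

101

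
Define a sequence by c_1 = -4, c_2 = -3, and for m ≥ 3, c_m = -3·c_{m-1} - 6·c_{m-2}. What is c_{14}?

693279

Iterate the recurrence:
c_3 = 33  c_4 = -81  c_5 = 45  …  c_{11} = 40581  c_{12} = -12393  c_{13} = -206307  c_{14} = 693279.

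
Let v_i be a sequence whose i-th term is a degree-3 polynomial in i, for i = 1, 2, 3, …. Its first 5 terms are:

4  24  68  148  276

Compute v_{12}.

1st diffs: 20, 44, 80, 128.
2nd diffs: 24, 36, 48.
3rd diffs: 12, 12 (constant).
Newton forward-difference form: v_i = 4 + 20·C(i-1,1) + 24·C(i-1,2) + 12·C(i-1,3).
At i = 12: i-1 = 11, so v_{12} = 4 + 220 + 1320 + 1980 = 3524.

3524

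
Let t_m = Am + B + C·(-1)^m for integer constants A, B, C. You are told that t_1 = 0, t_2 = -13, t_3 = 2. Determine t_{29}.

At m = 1, 2, 3: A + B - C = 0; 2A + B + C = -13; 3A + B - C = 2.
Subtracting the first from the second: A + 2C = -13.
Subtracting the second from the third: A - 2C = 15.
Solving: C = -7, A = 1, then B = -8.
Hence t_{29} = 1·29 + (-8) + (-7)·(-1) = 28.

28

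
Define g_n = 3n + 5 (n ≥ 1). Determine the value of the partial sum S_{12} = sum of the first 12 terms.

294

Over n = 1..12: Σn = 78.
Total = (3)·78 + (5)·12 = 294.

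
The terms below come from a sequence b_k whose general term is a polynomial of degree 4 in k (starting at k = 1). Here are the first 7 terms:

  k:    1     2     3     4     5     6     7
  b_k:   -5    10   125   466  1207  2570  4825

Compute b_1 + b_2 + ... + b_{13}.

1st diffs: 15, 115, 341, 741, 1363, 2255.
2nd diffs: 100, 226, 400, 622, 892.
3rd diffs: 126, 174, 222, 270.
4th diffs: 48, 48, 48 (constant).
Newton forward-difference form: b_k = -5 + 15·C(k-1,1) + 100·C(k-1,2) + 126·C(k-1,3) + 48·C(k-1,4).
Continuing: …, 8290, 13331, 20362, 29845, …, b_{13} = 58255.
Summing k = 1..13 (13 terms) gives 181571.

181571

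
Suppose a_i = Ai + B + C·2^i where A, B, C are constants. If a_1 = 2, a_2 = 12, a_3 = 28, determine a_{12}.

Plug in i = 1, 2, 3: A + B + 2C = 2; 2A + B + 4C = 12; 3A + B + 8C = 28.
Subtracting the first from the second: A + 2C = 10.
Subtracting the second from the third: A + 4C = 16.
Solving: C = 3, A = 4, then B = -8.
Hence a_{12} = 4·12 + (-8) + 3·4096 = 12328.

12328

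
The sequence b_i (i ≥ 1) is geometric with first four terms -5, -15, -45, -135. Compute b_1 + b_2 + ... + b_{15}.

-35872265

Common ratio r = 3.
b_i = (-5)·3^(i-1).
S = (-5)·(3^15 - 1)/(3 - 1) = (-5)·(14348907 - 1)/(2) = -35872265.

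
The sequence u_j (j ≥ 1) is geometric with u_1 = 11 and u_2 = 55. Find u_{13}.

2685546875

Common ratio r = 5.
u_j = 11·5^(j-1).
u_{13} = 11·5^12 = 2685546875.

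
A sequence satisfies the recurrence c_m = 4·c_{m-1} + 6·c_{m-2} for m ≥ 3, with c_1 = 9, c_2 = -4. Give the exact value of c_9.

Step forward from the initial values:
c_3 = 38  c_4 = 128  c_5 = 740  c_6 = 3728  c_7 = 19352  c_8 = 99776  c_9 = 515216.

515216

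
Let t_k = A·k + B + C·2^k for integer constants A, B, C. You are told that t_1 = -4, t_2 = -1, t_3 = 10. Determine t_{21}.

At k = 1, 2, 3: A + B + 2C = -4; 2A + B + 4C = -1; 3A + B + 8C = 10.
Subtracting the first from the second: A + 2C = 3.
Subtracting the second from the third: A + 4C = 11.
Solving: C = 4, A = -5, then B = -7.
Therefore t_{21} = -105 + (-7) + 4·2097152 = 8388496.

8388496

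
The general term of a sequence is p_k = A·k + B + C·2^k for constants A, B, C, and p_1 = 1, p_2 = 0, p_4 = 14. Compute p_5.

41

The three given values yield: A + B + 2C = 1; 2A + B + 4C = 0; 4A + B + 16C = 14.
Subtracting the first from the second: A + 2C = -1.
Subtracting the second from the third: 2A + 12C = 14.
Solving: C = 2, A = -5, then B = 2.
Therefore p_5 = -25 + 2 + 2·32 = 41.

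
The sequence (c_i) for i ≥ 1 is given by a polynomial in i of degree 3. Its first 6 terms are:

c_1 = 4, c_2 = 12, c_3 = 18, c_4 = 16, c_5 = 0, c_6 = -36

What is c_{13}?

1st diffs: 8, 6, -2, -16, -36.
2nd diffs: -2, -8, -14, -20.
3rd diffs: -6, -6, -6 (constant).
Newton forward-difference form: c_i = 4 + 8·C(i-1,1) + (-2)·C(i-1,2) + (-6)·C(i-1,3).
At i = 13: i-1 = 12, so c_{13} = 4 + 96 - 132 - 1320 = -1352.

-1352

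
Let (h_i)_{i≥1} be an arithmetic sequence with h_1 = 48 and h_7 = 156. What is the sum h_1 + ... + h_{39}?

Common difference d = (156 - 48) / (7 - 1) = 18.
h_i = 48 + (i - 1)·18.
h_{39} = 732; S = 39·(48 + 732)/2 = 15210.

15210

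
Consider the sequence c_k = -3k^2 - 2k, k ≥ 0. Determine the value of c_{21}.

-1365

c_{21} = -3·21^2 - 2·21 = -1365.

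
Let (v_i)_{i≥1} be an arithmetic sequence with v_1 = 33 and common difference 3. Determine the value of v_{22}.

96

v_i = 33 + (i - 1)·3.
v_{22} = 33 + 21·3 = 96.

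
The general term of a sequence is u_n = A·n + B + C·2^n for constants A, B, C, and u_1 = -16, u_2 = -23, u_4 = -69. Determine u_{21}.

At n = 1, 2, 4: A + B + 2C = -16; 2A + B + 4C = -23; 4A + B + 16C = -69.
Subtracting the first from the second: A + 2C = -7.
Subtracting the second from the third: 2A + 12C = -46.
Solving: C = -4, A = 1, then B = -9.
Therefore u_{21} = 21 + (-9) + (-4)·2097152 = -8388596.

-8388596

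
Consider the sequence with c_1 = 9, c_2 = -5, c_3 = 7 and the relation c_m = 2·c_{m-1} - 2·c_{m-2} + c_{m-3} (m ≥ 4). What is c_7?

9

c_4 = 33;  c_5 = 47;  c_6 = 35;  c_7 = 9.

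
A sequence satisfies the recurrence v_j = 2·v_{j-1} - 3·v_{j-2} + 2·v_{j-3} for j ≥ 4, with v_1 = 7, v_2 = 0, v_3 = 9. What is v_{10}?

180

Iterate the recurrence:
v_4 = 32  v_5 = 37  v_6 = -4  v_7 = -55  v_8 = -24  v_9 = 109  v_{10} = 180.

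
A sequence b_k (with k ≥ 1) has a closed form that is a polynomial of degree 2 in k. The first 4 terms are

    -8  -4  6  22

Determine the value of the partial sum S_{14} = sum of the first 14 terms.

2436

1st diffs: 4, 10, 16.
2nd diffs: 6, 6 (constant).
Newton forward-difference form: b_k = -8 + 4·C(k-1,1) + 6·C(k-1,2).
Continuing: …, 44, 72, 106, 146, …, b_{14} = 512.
Summing k = 1..14 (14 terms) gives 2436.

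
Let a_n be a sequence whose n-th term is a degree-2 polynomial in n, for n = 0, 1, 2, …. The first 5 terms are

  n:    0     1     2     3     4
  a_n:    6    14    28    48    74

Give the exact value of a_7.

1st diffs: 8, 14, 20, 26.
2nd diffs: 6, 6, 6 (constant).
Newton forward-difference form: a_n = 6 + 8·C(n,1) + 6·C(n,2).
At n = 7: n = 7, so a_7 = 6 + 56 + 126 = 188.

188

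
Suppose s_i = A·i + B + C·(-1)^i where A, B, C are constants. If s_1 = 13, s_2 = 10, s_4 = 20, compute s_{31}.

Plug in i = 1, 2, 4: A + B - C = 13; 2A + B + C = 10; 4A + B + C = 20.
Subtracting the first from the second: A + 2C = -3.
Subtracting the second from the third: 2A = 10.
Solving: C = -4, A = 5, then B = 4.
Hence s_{31} = 5·31 + 4 + (-4)·(-1) = 163.

163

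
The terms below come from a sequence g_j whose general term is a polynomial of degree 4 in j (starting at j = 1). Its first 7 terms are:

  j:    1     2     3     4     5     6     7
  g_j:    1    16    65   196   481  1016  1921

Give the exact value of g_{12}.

17876

1st diffs: 15, 49, 131, 285, 535, 905.
2nd diffs: 34, 82, 154, 250, 370.
3rd diffs: 48, 72, 96, 120.
4th diffs: 24, 24, 24 (constant).
Newton forward-difference form: g_j = 1 + 15·C(j-1,1) + 34·C(j-1,2) + 48·C(j-1,3) + 24·C(j-1,4).
At j = 12: j-1 = 11, so g_{12} = 1 + 165 + 1870 + 7920 + 7920 = 17876.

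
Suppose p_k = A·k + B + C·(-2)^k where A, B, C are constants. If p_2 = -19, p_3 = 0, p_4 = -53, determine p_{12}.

Write the equations: 2A + B + 4C = -19; 3A + B - 8C = 0; 4A + B + 16C = -53.
Subtracting the first from the second: A - 12C = 19.
Subtracting the second from the third: A + 24C = -53.
Solving: C = -2, A = -5, then B = -1.
So p_k = -5·k + (-1) + (-2)·(-2)^k; at k=12 this is -8253.

-8253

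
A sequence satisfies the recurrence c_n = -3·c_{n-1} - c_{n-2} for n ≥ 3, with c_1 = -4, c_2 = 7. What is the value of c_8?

Iterate the recurrence:
c_3 = -17  c_4 = 44  c_5 = -115  c_6 = 301  c_7 = -788  c_8 = 2063.

2063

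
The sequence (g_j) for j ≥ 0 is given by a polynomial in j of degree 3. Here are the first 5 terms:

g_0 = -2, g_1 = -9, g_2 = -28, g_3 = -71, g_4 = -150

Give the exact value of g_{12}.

1st diffs: -7, -19, -43, -79.
2nd diffs: -12, -24, -36.
3rd diffs: -12, -12 (constant).
So g_j = -2j^3 - 5j - 2.
Evaluating at j = 12 gives g_{12} = -3518.

-3518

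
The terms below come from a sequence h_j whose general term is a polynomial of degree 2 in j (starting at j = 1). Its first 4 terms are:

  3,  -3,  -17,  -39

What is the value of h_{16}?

1st diffs: -6, -14, -22.
2nd diffs: -8, -8 (constant).
So h_j = -4j^2 + 6j + 1.
Evaluating at j = 16 gives h_{16} = -927.

-927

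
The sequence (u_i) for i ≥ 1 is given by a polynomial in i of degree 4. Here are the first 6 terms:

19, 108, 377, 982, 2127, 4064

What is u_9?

1st diffs: 89, 269, 605, 1145, 1937.
2nd diffs: 180, 336, 540, 792.
3rd diffs: 156, 204, 252.
4th diffs: 48, 48 (constant).
Newton forward-difference form: u_i = 19 + 89·C(i-1,1) + 180·C(i-1,2) + 156·C(i-1,3) + 48·C(i-1,4).
At i = 9: i-1 = 8, so u_9 = 19 + 712 + 5040 + 8736 + 3360 = 17867.

17867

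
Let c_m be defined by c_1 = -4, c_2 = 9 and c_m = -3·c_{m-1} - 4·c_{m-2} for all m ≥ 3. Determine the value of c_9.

-619

Iterate the recurrence:
c_3 = -11;  c_4 = -3;  c_5 = 53;  c_6 = -147;  c_7 = 229;  c_8 = -99;  c_9 = -619.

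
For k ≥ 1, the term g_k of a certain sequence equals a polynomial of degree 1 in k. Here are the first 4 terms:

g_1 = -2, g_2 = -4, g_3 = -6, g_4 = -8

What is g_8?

-16

1st diffs: -2, -2, -2 (constant).
So g_k = -2k.
Evaluating at k = 8 gives g_8 = -16.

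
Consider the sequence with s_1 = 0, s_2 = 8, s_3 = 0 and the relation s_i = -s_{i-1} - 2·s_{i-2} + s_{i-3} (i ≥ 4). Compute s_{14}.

584

Step forward from the initial values:
s_4 = -16, s_5 = 24, s_6 = 8, …, s_{11} = 240, s_{12} = 440, s_{13} = -1224, s_{14} = 584.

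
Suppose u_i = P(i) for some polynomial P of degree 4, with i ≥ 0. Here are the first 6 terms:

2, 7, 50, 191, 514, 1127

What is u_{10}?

1st diffs: 5, 43, 141, 323, 613.
2nd diffs: 38, 98, 182, 290.
3rd diffs: 60, 84, 108.
4th diffs: 24, 24 (constant).
Newton forward-difference form: u_i = 2 + 5·C(i,1) + 38·C(i,2) + 60·C(i,3) + 24·C(i,4).
At i = 10: i = 10, so u_{10} = 2 + 50 + 1710 + 7200 + 5040 = 14002.

14002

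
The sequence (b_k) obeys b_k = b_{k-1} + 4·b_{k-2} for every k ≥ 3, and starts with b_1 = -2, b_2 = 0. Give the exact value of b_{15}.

Compute successive terms:
b_3 = -8;  b_4 = -8;  b_5 = -40;  …;  b_{12} = -23432;  b_{13} = -60712;  b_{14} = -154440;  b_{15} = -397288.

-397288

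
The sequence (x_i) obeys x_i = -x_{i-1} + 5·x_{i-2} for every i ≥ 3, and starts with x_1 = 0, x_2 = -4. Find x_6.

Step forward from the initial values:
x_3 = 4  x_4 = -24  x_5 = 44  x_6 = -164.

-164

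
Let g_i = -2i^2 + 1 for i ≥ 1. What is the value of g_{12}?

g_{12} = -2·12^2 + 1 = -287.

-287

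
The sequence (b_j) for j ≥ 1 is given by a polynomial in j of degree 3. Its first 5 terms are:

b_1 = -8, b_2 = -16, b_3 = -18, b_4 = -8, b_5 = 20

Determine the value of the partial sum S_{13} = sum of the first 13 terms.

1st diffs: -8, -2, 10, 28.
2nd diffs: 6, 12, 18.
3rd diffs: 6, 6 (constant).
Newton forward-difference form: b_j = -8 + (-8)·C(j-1,1) + 6·C(j-1,2) + 6·C(j-1,3).
Continuing: …, 72, 154, 272, 432, …, b_{13} = 1612.
Summing j = 1..13 (13 terms) gives 5278.

5278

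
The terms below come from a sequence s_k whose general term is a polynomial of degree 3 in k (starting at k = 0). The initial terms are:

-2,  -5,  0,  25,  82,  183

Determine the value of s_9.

1st diffs: -3, 5, 25, 57, 101.
2nd diffs: 8, 20, 32, 44.
3rd diffs: 12, 12, 12 (constant).
Newton forward-difference form: s_k = -2 + (-3)·C(k,1) + 8·C(k,2) + 12·C(k,3).
At k = 9: k = 9, so s_9 = -2 - 27 + 288 + 1008 = 1267.

1267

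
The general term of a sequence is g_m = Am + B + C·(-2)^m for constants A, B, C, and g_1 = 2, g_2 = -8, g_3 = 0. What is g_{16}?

Write the equations: A + B - 2C = 2; 2A + B + 4C = -8; 3A + B - 8C = 0.
Subtracting the first from the second: A + 6C = -10.
Subtracting the second from the third: A - 12C = 8.
Solving: C = -1, A = -4, then B = 4.
Therefore g_{16} = -64 + 4 + (-1)·65536 = -65596.

-65596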